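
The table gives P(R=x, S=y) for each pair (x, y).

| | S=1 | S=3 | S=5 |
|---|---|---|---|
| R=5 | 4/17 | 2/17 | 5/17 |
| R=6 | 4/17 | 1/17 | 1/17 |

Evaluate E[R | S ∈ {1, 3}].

P(S ∈ {1, 3}) = 11/17.
Summing R·P(R=x,S=y) over the conditioning event gives 60/17.
E[R | S ∈ {1, 3}] = (60/17) / (11/17) = 60/11.

60/11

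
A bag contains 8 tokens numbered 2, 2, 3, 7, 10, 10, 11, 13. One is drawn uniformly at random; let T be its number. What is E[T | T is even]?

6

P(T is even) = 1/2.
Σ over the event: 2·1/4 + 10·1/4 = 3.
E[T | T is even] = (3) / (1/2) = 6.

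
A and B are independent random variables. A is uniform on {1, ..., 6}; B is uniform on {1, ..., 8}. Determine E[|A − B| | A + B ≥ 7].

92/33

P(A + B ≥ 7) = 11/16.
Summing |A−B|·P(x,y) over outcomes with A + B ≥ 7 gives 23/12.
E[|A − B| | A + B ≥ 7] = (23/12) / (11/16) = 92/33.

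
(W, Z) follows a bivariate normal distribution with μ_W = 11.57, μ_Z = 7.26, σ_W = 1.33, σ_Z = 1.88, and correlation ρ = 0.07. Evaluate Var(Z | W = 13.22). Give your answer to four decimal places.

3.5171

Var(Z | W=x) = (1 − ρ²)·σ_Z².
Var(Z | W=13.22) = (1.88)²·(1 − (0.07)²) = 3.5344·0.9951 = 3.5171.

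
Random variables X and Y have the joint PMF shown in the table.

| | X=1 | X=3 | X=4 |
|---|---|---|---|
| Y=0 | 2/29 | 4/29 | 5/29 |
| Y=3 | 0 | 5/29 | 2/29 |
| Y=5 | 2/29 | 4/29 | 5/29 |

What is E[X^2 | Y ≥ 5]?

118/11

P(Y ≥ 5) = 11/29.
Σ X^2·P over the event = 1·(2/29) + 9·(4/29) + 16·(5/29) = 118/29.
E[X^2 | Y ≥ 5] = (118/29) / (11/29) = 118/11.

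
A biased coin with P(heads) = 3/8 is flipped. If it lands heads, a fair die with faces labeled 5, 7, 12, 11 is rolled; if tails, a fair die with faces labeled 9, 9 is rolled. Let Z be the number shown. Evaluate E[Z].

E[Z | heads] = (5+7+12+11)/4 = 35/4.
E[Z | tails] = (9+9)/2 = 9.
E[Z] = (3/8)·(35/4) + (5/8)·(9) = 285/32.

285/32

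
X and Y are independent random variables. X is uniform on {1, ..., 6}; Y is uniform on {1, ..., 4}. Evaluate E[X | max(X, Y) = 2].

P(max(X, Y) = 2) = 1/8.
Summing X·P(x,y) over outcomes with max(X, Y) = 2 gives 5/24.
E[X | max(X, Y) = 2] = (5/24) / (1/8) = 5/3.

5/3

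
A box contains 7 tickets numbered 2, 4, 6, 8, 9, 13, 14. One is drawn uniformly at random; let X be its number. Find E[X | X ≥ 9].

P(X ≥ 9) = 3/7.
Σ over the event: 9·1/7 + 13·1/7 + 14·1/7 = 36/7.
E[X | X ≥ 9] = (36/7) / (3/7) = 12.

12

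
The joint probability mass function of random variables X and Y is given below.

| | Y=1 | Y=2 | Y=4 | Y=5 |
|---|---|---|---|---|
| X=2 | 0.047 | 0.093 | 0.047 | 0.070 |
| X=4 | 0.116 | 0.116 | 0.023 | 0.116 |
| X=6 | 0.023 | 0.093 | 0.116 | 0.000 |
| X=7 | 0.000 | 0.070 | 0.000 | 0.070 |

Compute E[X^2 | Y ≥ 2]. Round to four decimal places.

P(Y ≥ 2) = 0.814.
Summing X^2·P(X=x,Y=y) over the conditioning event gives 19.304.
E[X^2 | Y ≥ 2] = (19.304) / (0.814) = 23.7150.

23.7150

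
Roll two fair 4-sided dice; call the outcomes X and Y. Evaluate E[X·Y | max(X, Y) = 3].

P(max(X, Y) = 3) = 5/16.
Summing XY·P(x,y) over outcomes with max(X, Y) = 3 gives 27/16.
E[X·Y | max(X, Y) = 3] = (27/16) / (5/16) = 27/5.

27/5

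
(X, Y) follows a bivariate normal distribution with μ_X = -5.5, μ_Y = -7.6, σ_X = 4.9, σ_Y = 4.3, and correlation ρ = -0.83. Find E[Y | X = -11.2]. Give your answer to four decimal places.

The regression of Y on X has slope ρ·σ_Y/σ_X and passes through (μ_X, μ_Y).
E[Y | X=-11.2] = -7.6 + (-0.83)·(4.3/4.9)·(-11.2 − (-5.5)) = -7.6 + (-0.72837)·(-5.7) = -3.4483.

-3.4483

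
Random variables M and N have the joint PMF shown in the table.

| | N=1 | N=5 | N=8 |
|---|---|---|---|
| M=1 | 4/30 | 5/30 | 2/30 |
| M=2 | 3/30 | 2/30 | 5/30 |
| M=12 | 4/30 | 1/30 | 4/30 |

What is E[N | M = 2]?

P(M = 2) = 1/3.
Σ N·P over the event = 1·(3/30) + 5·(2/30) + 8·(5/30) = 53/30.
E[N | M = 2] = (53/30) / (1/3) = 53/10.

53/10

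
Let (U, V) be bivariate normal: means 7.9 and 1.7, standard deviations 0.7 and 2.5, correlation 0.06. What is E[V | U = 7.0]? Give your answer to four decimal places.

E[V | U=x] = μ_V + ρ(σ_V/σ_U)(x − μ_U) for jointly normal variables.
E[V | U=7.0] = 1.7 + (0.06)·(2.5/0.7)·(7.0 − (7.9)) = 1.7 + (0.21429)·(-0.9) = 1.5071.

1.5071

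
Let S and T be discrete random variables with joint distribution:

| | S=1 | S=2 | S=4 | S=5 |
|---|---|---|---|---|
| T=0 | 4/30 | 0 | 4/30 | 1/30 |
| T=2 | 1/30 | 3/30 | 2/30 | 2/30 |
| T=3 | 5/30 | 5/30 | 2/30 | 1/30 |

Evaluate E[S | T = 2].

P(T = 2) = 4/15.
Σ S·P over the event = 1·(1/30) + 2·(3/30) + 4·(2/30) + 5·(2/30) = 5/6.
E[S | T = 2] = (5/6) / (4/15) = 25/8.

25/8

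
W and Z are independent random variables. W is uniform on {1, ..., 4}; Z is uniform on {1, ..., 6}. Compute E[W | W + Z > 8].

Outcomes with W + Z > 8: (3,6), (4,5), (4,6), each with probability 1/24.
E[W | W + Z > 8] = (3 + 4 + 4) / 3 = 11/3.

11/3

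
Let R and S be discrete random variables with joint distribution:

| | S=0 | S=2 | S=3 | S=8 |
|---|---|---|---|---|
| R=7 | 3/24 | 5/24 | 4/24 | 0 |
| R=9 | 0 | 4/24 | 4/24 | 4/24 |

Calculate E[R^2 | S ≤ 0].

P(S ≤ 0) = 1/8.
Σ R^2·P over the event = 49·(3/24) = 49/8.
E[R^2 | S ≤ 0] = (49/8) / (1/8) = 49.

49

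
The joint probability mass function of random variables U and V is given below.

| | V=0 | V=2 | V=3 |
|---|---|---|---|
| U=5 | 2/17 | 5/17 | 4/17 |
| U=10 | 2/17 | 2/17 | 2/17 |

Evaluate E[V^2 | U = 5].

56/11

P(U = 5) = 11/17.
Σ V^2·P over the event = 0·(2/17) + 4·(5/17) + 9·(4/17) = 56/17.
E[V^2 | U = 5] = (56/17) / (11/17) = 56/11.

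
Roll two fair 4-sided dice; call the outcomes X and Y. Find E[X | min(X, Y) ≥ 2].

Outcomes with min(X, Y) ≥ 2: (2,2), (2,3), (2,4), (3,2), (3,3), (3,4), (4,2), (4,3), (4,4), each with probability 1/16.
E[X | min(X, Y) ≥ 2] = (2 + 2 + 2 + 3 + 3 + 3 + 4 + 4 + 4) / 9 = 3.

3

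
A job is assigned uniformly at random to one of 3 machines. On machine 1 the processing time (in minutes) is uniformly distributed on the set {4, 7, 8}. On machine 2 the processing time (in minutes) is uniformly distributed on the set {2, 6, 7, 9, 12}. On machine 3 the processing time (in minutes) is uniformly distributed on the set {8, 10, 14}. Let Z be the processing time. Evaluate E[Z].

E[Z | machine 1] = (4+7+8)/3 = 19/3.
E[Z | machine 2] = (2+6+7+9+12)/5 = 36/5.
E[Z | machine 3] = (8+10+14)/3 = 32/3.
E[Z] = (1/3)·(19/3) + (1/3)·(36/5) + (1/3)·(32/3) = 121/15.

121/15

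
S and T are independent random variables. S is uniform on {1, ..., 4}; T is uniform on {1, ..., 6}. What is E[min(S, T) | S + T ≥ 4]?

P(S + T ≥ 4) = 7/8.
Summing min(S,T)·P(x,y) over outcomes with S + T ≥ 4 gives 47/24.
E[min(S, T) | S + T ≥ 4] = (47/24) / (7/8) = 47/21.

47/21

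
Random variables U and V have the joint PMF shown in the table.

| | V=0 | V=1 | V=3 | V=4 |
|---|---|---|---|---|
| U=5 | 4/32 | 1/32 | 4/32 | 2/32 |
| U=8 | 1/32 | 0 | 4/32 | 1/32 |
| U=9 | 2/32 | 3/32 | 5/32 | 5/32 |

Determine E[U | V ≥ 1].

P(V ≥ 1) = 25/32.
Σ U·P over the event = 5·(1/32) + 5·(4/32) + 5·(2/32) + 8·(4/32) + 8·(1/32) + 9·(3/32) + 9·(5/32) + 9·(5/32) = 6.
E[U | V ≥ 1] = (6) / (25/32) = 192/25.

192/25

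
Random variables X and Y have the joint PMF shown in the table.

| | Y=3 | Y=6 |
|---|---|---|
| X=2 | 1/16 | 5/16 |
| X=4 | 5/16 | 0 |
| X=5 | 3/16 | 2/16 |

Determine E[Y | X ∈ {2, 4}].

48/11

P(X ∈ {2, 4}) = 11/16.
Summing Y·P(X=x,Y=y) over the conditioning event gives 3.
E[Y | X ∈ {2, 4}] = (3) / (11/16) = 48/11.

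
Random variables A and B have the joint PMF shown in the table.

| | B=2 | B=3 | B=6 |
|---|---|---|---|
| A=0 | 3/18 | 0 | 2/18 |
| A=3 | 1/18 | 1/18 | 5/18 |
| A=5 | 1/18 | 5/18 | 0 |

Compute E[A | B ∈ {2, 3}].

36/11

P(B ∈ {2, 3}) = 11/18.
Σ A·P over the event = 0·(3/18) + 3·(1/18) + 3·(1/18) + 5·(1/18) + 5·(5/18) = 2.
E[A | B ∈ {2, 3}] = (2) / (11/18) = 36/11.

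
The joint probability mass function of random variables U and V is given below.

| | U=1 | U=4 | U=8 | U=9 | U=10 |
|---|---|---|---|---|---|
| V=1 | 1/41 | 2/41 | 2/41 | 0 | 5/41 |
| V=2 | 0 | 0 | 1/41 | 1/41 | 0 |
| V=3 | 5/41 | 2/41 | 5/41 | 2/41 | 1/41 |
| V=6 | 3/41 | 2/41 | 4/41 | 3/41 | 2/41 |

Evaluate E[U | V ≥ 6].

45/7

P(V ≥ 6) = 14/41.
Σ U·P over the event = 1·(3/41) + 4·(2/41) + 8·(4/41) + 9·(3/41) + 10·(2/41) = 90/41.
E[U | V ≥ 6] = (90/41) / (14/41) = 45/7.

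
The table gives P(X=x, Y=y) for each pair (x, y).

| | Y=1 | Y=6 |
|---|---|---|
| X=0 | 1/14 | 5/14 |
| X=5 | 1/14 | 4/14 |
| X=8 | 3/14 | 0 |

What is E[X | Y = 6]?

20/9

P(Y = 6) = 9/14.
Σ X·P over the event = 0·(5/14) + 5·(4/14) = 10/7.
E[X | Y = 6] = (10/7) / (9/14) = 20/9.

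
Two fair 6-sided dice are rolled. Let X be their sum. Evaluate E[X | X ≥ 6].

P(X ≥ 6) = 13/18.
Σ over the event: 6·5/36 + 7·1/6 + 8·5/36 + 9·1/9 + 10·1/12 + 11·1/18 + 12·1/36 = 53/9.
E[X | X ≥ 6] = (53/9) / (13/18) = 106/13.

106/13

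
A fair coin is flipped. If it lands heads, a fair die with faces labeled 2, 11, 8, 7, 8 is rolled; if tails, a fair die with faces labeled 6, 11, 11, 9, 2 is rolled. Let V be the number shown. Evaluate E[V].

E[V | heads] = (2+11+8+7+8)/5 = 36/5.
E[V | tails] = (6+11+11+9+2)/5 = 39/5.
By the law of total expectation,
E[V] = (1/2)·(36/5) + (1/2)·(39/5) = 15/2.

15/2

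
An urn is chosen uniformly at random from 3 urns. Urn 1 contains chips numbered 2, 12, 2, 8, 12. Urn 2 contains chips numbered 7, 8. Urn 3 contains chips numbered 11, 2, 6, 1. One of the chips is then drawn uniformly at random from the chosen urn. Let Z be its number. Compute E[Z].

E[Z | urn 1] = (2+12+2+8+12)/5 = 36/5.
E[Z | urn 2] = (7+8)/2 = 15/2.
E[Z | urn 3] = (11+2+6+1)/4 = 5.
By the law of total expectation,
E[Z] = (1/3)·(36/5) + (1/3)·(15/2) + (1/3)·(5) = 197/30.

197/30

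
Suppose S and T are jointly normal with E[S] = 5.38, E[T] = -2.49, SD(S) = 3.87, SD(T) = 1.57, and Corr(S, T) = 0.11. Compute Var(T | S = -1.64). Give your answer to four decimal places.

2.4351

For a bivariate normal, Var(T | S=x) = σ_T²(1 − ρ²).
Var(T | S=-1.64) = (1.57)²·(1 − (0.11)²) = 2.4649·0.9879 = 2.4351.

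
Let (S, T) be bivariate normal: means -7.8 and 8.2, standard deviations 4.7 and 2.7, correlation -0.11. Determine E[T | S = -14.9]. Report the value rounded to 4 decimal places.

For a bivariate normal, E[T | S=x] = μ_T + ρ·(σ_T/σ_S)·(x − μ_S).
E[T | S=-14.9] = 8.2 + (-0.11)·(2.7/4.7)·(-14.9 − (-7.8)) = 8.2 + (-0.063191)·(-7.1) = 8.6487.

8.6487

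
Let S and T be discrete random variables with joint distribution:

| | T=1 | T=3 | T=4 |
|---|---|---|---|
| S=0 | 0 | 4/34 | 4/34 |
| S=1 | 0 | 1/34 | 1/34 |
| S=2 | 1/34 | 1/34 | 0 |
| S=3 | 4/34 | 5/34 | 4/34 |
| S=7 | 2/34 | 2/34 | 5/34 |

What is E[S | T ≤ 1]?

4

P(T ≤ 1) = 7/34.
Summing S·P(S=x,T=y) over the conditioning event gives 14/17.
E[S | T ≤ 1] = (14/17) / (7/34) = 4.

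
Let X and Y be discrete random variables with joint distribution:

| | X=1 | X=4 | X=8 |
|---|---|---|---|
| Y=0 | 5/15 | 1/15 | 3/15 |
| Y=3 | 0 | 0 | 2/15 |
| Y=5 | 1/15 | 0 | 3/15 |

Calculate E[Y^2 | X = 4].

0

P(X = 4) = 1/15.
Σ Y^2·P over the event = 0·(1/15) = 0.
E[Y^2 | X = 4] = (0) / (1/15) = 0.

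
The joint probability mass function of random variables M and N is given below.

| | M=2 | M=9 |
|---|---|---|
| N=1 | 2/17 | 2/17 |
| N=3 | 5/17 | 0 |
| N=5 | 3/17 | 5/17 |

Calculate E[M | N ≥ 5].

51/8

P(N ≥ 5) = 8/17.
Σ M·P over the event = 2·(3/17) + 9·(5/17) = 3.
E[M | N ≥ 5] = (3) / (8/17) = 51/8.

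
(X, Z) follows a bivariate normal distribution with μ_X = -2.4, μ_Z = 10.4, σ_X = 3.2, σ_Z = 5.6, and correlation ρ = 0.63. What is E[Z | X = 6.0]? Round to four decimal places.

The regression of Z on X has slope ρ·σ_Z/σ_X and passes through (μ_X, μ_Z).
E[Z | X=6.0] = 10.4 + (0.63)·(5.6/3.2)·(6.0 − (-2.4)) = 10.4 + (1.1025)·(8.4) = 19.6610.

19.6610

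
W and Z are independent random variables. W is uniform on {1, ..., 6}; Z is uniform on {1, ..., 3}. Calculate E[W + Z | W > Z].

P(W > Z) = 2/3.
Summing (W+Z)·P(x,y) over outcomes with W > Z gives 25/6.
E[W + Z | W > Z] = (25/6) / (2/3) = 25/4.

25/4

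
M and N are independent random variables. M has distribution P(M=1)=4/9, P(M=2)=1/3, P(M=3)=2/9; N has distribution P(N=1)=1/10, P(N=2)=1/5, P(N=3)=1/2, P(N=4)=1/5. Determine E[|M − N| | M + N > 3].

P(M + N > 3) = 5/6.
Summing |M−N|·P(x,y) over outcomes with M + N > 3 gives 103/90.
E[|M − N| | M + N > 3] = (103/90) / (5/6) = 103/75.

103/75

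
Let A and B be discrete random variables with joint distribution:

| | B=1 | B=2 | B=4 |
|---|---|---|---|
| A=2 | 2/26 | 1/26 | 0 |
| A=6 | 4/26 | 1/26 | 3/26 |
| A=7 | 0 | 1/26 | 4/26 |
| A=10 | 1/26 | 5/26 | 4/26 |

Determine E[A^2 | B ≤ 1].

P(B ≤ 1) = 7/26.
Σ A^2·P over the event = 4·(2/26) + 36·(4/26) + 100·(1/26) = 126/13.
E[A^2 | B ≤ 1] = (126/13) / (7/26) = 36.

36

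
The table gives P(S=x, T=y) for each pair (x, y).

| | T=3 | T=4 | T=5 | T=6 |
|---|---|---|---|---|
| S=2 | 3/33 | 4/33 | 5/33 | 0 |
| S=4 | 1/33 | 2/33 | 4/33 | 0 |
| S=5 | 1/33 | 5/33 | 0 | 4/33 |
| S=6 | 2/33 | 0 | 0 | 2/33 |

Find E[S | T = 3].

P(T = 3) = 7/33.
Summing S·P(S=x,T=y) over the conditioning event gives 9/11.
E[S | T = 3] = (9/11) / (7/33) = 27/7.

27/7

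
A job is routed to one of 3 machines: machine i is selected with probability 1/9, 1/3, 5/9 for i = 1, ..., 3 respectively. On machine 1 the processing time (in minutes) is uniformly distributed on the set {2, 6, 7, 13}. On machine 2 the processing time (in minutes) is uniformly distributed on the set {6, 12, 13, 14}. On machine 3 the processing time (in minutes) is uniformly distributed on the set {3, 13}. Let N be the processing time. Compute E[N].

E[N | machine 1] = (2+6+7+13)/4 = 7.
E[N | machine 2] = (6+12+13+14)/4 = 45/4.
E[N | machine 3] = (3+13)/2 = 8.
E[N] = (1/9)·(7) + (1/3)·(45/4) + (5/9)·(8) = 323/36.

323/36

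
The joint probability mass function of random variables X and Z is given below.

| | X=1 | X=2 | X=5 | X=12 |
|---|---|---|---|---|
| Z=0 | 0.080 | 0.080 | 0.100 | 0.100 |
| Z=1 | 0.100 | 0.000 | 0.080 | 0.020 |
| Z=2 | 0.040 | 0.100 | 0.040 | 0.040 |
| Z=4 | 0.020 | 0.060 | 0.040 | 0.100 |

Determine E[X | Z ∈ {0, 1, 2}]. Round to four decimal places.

4.6154

P(Z ∈ {0, 1, 2}) = 0.780.
Summing X·P(X=x,Z=y) over the conditioning event gives 3.600.
E[X | Z ∈ {0, 1, 2}] = (3.600) / (0.780) = 4.6154.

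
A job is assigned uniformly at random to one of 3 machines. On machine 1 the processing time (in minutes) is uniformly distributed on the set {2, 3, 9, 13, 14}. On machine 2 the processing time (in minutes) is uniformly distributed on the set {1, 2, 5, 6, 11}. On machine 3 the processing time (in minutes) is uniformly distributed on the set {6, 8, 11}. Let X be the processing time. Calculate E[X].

323/45

E[X | machine 1] = (2+3+9+13+14)/5 = 41/5.
E[X | machine 2] = (1+2+5+6+11)/5 = 5.
E[X | machine 3] = (6+8+11)/3 = 25/3.
E[X] = (1/3)·(41/5) + (1/3)·(5) + (1/3)·(25/3) = 323/45.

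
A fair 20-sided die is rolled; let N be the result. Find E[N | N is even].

Given N is even, N is equally likely to be any of {2, 4, 6, 8, 10, 12, 14, 16, 18, 20}.
E[N | N is even] = (2 + 4 + 6 + 8 + 10 + 12 + 14 + 16 + 18 + 20) / 10 = 11.

11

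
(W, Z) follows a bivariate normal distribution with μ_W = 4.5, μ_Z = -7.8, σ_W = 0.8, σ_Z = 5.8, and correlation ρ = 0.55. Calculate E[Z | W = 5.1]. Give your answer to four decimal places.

The regression of Z on W has slope ρ·σ_Z/σ_W and passes through (μ_W, μ_Z).
E[Z | W=5.1] = -7.8 + (0.55)·(5.8/0.8)·(5.1 − (4.5)) = -7.8 + (3.9875)·(0.6) = -5.4075.

-5.4075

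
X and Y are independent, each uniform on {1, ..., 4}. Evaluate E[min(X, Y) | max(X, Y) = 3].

Outcomes with max(X, Y) = 3: (1,3), (2,3), (3,1), (3,2), (3,3), each with probability 1/16.
E[min(X, Y) | max(X, Y) = 3] = (1 + 2 + 1 + 2 + 3) / 5 = 9/5.

9/5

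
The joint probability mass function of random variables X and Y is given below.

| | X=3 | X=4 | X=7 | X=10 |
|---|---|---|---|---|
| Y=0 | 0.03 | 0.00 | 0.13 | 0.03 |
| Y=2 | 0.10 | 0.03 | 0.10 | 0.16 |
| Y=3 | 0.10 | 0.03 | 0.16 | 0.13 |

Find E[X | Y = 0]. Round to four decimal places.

6.8421

P(Y = 0) = 0.19.
Σ X·P over the event = 3·(0.03) + 7·(0.13) + 10·(0.03) = 1.30.
E[X | Y = 0] = (1.30) / (0.19) = 6.8421.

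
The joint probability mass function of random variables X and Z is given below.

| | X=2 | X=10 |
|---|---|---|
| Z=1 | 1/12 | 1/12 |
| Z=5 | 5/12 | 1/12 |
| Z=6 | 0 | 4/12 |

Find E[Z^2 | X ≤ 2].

21

P(X ≤ 2) = 1/2.
Σ Z^2·P over the event = 1·(1/12) + 25·(5/12) = 21/2.
E[Z^2 | X ≤ 2] = (21/2) / (1/2) = 21.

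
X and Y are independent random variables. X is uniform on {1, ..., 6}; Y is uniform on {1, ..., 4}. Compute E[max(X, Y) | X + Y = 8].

5

Outcomes with X + Y = 8: (4,4), (5,3), (6,2), each with probability 1/24.
E[max(X, Y) | X + Y = 8] = (4 + 5 + 6) / 3 = 5.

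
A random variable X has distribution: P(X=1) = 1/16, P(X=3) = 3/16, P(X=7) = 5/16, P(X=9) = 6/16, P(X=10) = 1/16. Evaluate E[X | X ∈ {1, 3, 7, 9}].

P(X ∈ {1, 3, 7, 9}) = 15/16.
Σ over the event: 1·1/16 + 3·3/16 + 7·5/16 + 9·3/8 = 99/16.
E[X | X ∈ {1, 3, 7, 9}] = (99/16) / (15/16) = 33/5.

33/5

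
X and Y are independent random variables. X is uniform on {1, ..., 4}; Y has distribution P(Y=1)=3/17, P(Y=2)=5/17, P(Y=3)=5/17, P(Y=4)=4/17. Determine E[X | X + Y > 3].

P(X + Y > 3) = 57/68.
Summing X·P(x,y) over outcomes with X + Y > 3 gives 39/17.
E[X | X + Y > 3] = (39/17) / (57/68) = 52/19.

52/19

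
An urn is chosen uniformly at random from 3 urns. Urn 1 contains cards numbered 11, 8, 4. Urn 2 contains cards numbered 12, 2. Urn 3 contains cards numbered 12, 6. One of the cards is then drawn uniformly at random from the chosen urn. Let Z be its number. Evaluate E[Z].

E[Z | urn 1] = (11+8+4)/3 = 23/3.
E[Z | urn 2] = (12+2)/2 = 7.
E[Z | urn 3] = (12+6)/2 = 9.
By the law of total expectation,
E[Z] = (1/3)·(23/3) + (1/3)·(7) + (1/3)·(9) = 71/9.

71/9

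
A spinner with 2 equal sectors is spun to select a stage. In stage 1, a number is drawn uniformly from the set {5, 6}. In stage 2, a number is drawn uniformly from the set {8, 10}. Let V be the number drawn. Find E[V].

E[V | stage 1] = (5+6)/2 = 11/2.
E[V | stage 2] = (8+10)/2 = 9.
E[V] = (1/2)·(11/2) + (1/2)·(9) = 29/4.

29/4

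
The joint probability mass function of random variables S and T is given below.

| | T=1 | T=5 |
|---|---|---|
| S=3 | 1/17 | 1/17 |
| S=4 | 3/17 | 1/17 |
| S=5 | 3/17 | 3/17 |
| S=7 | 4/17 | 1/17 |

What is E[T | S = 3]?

3

P(S = 3) = 2/17.
Σ T·P over the event = 1·(1/17) + 5·(1/17) = 6/17.
E[T | S = 3] = (6/17) / (2/17) = 3.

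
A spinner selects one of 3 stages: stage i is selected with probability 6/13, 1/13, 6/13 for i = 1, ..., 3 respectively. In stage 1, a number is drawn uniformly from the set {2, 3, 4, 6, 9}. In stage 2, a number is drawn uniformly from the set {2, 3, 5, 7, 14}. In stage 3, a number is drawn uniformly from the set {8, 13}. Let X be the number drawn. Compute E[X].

E[X | stage 1] = (2+3+4+6+9)/5 = 24/5.
E[X | stage 2] = (2+3+5+7+14)/5 = 31/5.
E[X | stage 3] = (8+13)/2 = 21/2.
E[X] = (6/13)·(24/5) + (1/13)·(31/5) + (6/13)·(21/2) = 98/13.

98/13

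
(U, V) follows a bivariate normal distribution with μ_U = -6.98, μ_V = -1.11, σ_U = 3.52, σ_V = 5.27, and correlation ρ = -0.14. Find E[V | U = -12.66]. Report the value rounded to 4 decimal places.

For a bivariate normal, E[V | U=x] = μ_V + ρ·(σ_V/σ_U)·(x − μ_U).
E[V | U=-12.66] = -1.11 + (-0.14)·(5.27/3.52)·(-12.66 − (-6.98)) = -1.11 + (-0.2096)·(-5.68) = 0.0805.

0.0805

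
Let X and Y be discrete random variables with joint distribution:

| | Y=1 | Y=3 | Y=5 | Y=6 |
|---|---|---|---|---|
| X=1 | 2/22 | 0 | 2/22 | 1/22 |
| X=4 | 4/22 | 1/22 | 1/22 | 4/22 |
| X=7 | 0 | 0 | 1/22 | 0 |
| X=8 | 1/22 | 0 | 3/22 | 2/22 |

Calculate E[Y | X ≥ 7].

33/7

P(X ≥ 7) = 7/22.
Σ Y·P over the event = 5·(1/22) + 1·(1/22) + 5·(3/22) + 6·(2/22) = 3/2.
E[Y | X ≥ 7] = (3/2) / (7/22) = 33/7.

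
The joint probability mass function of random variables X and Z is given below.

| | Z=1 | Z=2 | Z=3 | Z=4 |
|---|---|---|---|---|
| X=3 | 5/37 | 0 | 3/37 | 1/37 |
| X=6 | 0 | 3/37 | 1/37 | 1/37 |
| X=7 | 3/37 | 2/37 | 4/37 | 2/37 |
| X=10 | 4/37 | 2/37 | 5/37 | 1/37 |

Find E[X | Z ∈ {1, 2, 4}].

161/24

P(Z ∈ {1, 2, 4}) = 24/37.
Summing X·P(X=x,Z=y) over the conditioning event gives 161/37.
E[X | Z ∈ {1, 2, 4}] = (161/37) / (24/37) = 161/24.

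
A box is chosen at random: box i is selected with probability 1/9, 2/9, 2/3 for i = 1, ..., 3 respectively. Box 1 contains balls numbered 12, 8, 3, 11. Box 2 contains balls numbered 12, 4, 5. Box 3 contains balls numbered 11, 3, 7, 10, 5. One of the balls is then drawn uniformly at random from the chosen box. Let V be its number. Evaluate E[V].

E[V | box 1] = (12+8+3+11)/4 = 17/2.
E[V | box 2] = (12+4+5)/3 = 7.
E[V | box 3] = (11+3+7+10+5)/5 = 36/5.
E[V] = (1/9)·(17/2) + (2/9)·(7) + (2/3)·(36/5) = 73/10.

73/10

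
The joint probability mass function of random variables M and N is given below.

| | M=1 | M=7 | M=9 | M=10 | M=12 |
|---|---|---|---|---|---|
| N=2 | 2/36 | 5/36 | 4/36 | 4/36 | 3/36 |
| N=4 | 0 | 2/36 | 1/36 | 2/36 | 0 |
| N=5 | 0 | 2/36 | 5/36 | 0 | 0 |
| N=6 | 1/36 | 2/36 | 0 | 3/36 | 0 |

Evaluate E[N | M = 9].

P(M = 9) = 5/18.
Σ N·P over the event = 2·(4/36) + 4·(1/36) + 5·(5/36) = 37/36.
E[N | M = 9] = (37/36) / (5/18) = 37/10.

37/10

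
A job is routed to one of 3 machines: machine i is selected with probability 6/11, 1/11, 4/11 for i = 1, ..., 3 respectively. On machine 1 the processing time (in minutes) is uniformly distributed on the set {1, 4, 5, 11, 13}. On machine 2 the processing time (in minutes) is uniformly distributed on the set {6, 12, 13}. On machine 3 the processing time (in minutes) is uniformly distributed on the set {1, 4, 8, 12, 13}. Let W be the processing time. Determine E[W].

E[W | machine 1] = (1+4+5+11+13)/5 = 34/5.
E[W | machine 2] = (6+12+13)/3 = 31/3.
E[W | machine 3] = (1+4+8+12+13)/5 = 38/5.
By the law of total expectation,
E[W] = (6/11)·(34/5) + (1/11)·(31/3) + (4/11)·(38/5) = 1223/165.

1223/165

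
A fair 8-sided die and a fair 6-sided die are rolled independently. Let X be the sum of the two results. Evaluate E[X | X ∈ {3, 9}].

P(X ∈ {3, 9}) = 1/6.
Σ over the event: 3·1/24 + 9·1/8 = 5/4.
E[X | X ∈ {3, 9}] = (5/4) / (1/6) = 15/2.

15/2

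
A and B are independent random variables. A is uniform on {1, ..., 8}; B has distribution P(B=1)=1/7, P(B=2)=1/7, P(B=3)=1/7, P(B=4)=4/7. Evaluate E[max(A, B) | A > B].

101/17

P(A > B) = 17/28.
Summing max(A,B)·P(x,y) over outcomes with A > B gives 101/28.
E[max(A, B) | A > B] = (101/28) / (17/28) = 101/17.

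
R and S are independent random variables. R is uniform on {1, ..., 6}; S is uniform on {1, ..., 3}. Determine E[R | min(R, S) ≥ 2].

4

Outcomes with min(R, S) ≥ 2: (2,2), (2,3), (3,2), (3,3), (4,2), (4,3), (5,2), (5,3), (6,2), (6,3), each with probability 1/18.
E[R | min(R, S) ≥ 2] = (2 + 2 + 3 + 3 + 4 + 4 + 5 + 5 + 6 + 6) / 10 = 4.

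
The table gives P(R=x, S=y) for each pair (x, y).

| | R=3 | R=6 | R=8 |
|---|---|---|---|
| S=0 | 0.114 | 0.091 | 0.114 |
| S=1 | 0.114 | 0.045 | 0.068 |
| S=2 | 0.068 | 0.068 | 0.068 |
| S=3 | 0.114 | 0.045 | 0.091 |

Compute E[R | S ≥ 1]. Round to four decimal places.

5.3627

P(S ≥ 1) = 0.681.
Summing R·P(R=x,S=y) over the conditioning event gives 3.652.
E[R | S ≥ 1] = (3.652) / (0.681) = 5.3627.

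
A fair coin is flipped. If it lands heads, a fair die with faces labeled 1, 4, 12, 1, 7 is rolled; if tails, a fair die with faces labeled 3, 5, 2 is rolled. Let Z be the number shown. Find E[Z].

E[Z | heads] = (1+4+12+1+7)/5 = 5.
E[Z | tails] = (3+5+2)/3 = 10/3.
By the law of total expectation,
E[Z] = (1/2)·(5) + (1/2)·(10/3) = 25/6.

25/6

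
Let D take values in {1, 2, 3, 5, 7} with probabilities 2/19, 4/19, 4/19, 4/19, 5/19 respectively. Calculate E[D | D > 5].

P(D > 5) = 5/19.
Σ over the event: 7·5/19 = 35/19.
E[D | D > 5] = (35/19) / (5/19) = 7.

7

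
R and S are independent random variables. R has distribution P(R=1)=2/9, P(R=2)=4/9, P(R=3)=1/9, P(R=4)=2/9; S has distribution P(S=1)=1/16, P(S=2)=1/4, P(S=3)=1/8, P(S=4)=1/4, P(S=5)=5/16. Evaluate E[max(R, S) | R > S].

79/23

P(R > S) = 23/144.
Summing max(R,S)·P(x,y) over outcomes with R > S gives 79/144.
E[max(R, S) | R > S] = (79/144) / (23/144) = 79/23.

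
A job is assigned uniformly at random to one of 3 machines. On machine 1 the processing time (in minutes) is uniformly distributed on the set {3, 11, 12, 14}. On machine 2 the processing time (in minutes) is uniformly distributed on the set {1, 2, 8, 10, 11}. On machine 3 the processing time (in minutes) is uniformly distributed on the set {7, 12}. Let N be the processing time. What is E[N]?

259/30

E[N | machine 1] = (3+11+12+14)/4 = 10.
E[N | machine 2] = (1+2+8+10+11)/5 = 32/5.
E[N | machine 3] = (7+12)/2 = 19/2.
By the law of total expectation,
E[N] = (1/3)·(10) + (1/3)·(32/5) + (1/3)·(19/2) = 259/30.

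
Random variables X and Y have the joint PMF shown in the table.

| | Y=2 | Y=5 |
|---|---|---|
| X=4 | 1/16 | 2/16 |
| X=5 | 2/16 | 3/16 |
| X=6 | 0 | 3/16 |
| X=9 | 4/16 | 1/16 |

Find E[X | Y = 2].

P(Y = 2) = 7/16.
Σ X·P over the event = 4·(1/16) + 5·(2/16) + 9·(4/16) = 25/8.
E[X | Y = 2] = (25/8) / (7/16) = 50/7.

50/7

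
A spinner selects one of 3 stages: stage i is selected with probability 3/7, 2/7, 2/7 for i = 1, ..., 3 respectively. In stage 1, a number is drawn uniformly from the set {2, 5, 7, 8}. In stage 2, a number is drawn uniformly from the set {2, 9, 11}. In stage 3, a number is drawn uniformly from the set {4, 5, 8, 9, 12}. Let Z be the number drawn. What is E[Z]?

E[Z | stage 1] = (2+5+7+8)/4 = 11/2.
E[Z | stage 2] = (2+9+11)/3 = 22/3.
E[Z | stage 3] = (4+5+8+9+12)/5 = 38/5.
By the law of total expectation,
E[Z] = (3/7)·(11/2) + (2/7)·(22/3) + (2/7)·(38/5) = 1391/210.

1391/210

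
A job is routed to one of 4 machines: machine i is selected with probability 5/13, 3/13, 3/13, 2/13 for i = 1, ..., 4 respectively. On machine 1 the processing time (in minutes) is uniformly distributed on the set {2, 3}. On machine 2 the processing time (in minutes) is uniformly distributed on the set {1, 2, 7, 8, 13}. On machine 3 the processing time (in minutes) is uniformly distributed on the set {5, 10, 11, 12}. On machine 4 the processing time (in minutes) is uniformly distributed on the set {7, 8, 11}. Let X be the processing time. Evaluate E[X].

E[X | machine 1] = (2+3)/2 = 5/2.
E[X | machine 2] = (1+2+7+8+13)/5 = 31/5.
E[X | machine 3] = (5+10+11+12)/4 = 19/2.
E[X | machine 4] = (7+8+11)/3 = 26/3.
By the law of total expectation,
E[X] = (5/13)·(5/2) + (3/13)·(31/5) + (3/13)·(19/2) + (2/13)·(26/3) = 1154/195.

1154/195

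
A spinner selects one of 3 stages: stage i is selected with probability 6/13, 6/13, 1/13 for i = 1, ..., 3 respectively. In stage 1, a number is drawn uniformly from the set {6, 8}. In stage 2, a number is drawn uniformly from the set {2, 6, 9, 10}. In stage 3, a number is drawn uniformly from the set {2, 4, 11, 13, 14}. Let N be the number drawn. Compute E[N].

E[N | stage 1] = (6+8)/2 = 7.
E[N | stage 2] = (2+6+9+10)/4 = 27/4.
E[N | stage 3] = (2+4+11+13+14)/5 = 44/5.
By the law of total expectation,
E[N] = (6/13)·(7) + (6/13)·(27/4) + (1/13)·(44/5) = 913/130.

913/130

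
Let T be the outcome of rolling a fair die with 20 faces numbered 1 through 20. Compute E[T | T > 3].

P(T > 3) = 17/20.
E[T | T > 3] = (51/5) / (17/20) = 12.

12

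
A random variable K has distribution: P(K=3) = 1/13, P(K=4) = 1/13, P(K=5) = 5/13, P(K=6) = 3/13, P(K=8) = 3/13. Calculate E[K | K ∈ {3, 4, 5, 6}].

P(K ∈ {3, 4, 5, 6}) = 10/13.
Σ over the event: 3·1/13 + 4·1/13 + 5·5/13 + 6·3/13 = 50/13.
E[K | K ∈ {3, 4, 5, 6}] = (50/13) / (10/13) = 5.

5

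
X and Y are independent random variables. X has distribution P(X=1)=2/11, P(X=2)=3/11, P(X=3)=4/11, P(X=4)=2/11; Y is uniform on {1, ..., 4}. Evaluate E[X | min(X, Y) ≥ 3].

P(min(X, Y) ≥ 3) = 3/11.
Summing X·P(x,y) over outcomes with min(X, Y) ≥ 3 gives 10/11.
E[X | min(X, Y) ≥ 3] = (10/11) / (3/11) = 10/3.

10/3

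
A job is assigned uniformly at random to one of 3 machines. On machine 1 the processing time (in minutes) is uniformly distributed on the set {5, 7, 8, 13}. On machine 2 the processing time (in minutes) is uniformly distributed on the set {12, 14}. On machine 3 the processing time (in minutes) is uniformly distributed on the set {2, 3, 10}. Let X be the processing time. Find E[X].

35/4

E[X | machine 1] = (5+7+8+13)/4 = 33/4.
E[X | machine 2] = (12+14)/2 = 13.
E[X | machine 3] = (2+3+10)/3 = 5.
E[X] = (1/3)·(33/4) + (1/3)·(13) + (1/3)·(5) = 35/4.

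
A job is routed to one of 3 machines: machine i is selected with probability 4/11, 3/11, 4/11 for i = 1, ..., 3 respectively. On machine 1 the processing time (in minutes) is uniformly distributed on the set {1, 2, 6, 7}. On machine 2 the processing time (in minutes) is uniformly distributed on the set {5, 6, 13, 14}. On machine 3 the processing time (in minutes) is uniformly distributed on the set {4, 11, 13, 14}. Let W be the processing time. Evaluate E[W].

173/22

E[W | machine 1] = (1+2+6+7)/4 = 4.
E[W | machine 2] = (5+6+13+14)/4 = 19/2.
E[W | machine 3] = (4+11+13+14)/4 = 21/2.
E[W] = (4/11)·(4) + (3/11)·(19/2) + (4/11)·(21/2) = 173/22.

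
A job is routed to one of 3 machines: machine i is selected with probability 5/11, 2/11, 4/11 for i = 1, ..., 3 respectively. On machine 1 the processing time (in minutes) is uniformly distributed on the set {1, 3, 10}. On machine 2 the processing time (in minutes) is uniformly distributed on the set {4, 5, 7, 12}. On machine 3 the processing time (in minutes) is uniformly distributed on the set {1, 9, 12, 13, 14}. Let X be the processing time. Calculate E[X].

E[X | machine 1] = (1+3+10)/3 = 14/3.
E[X | machine 2] = (4+5+7+12)/4 = 7.
E[X | machine 3] = (1+9+12+13+14)/5 = 49/5.
E[X] = (5/11)·(14/3) + (2/11)·(7) + (4/11)·(49/5) = 1148/165.

1148/165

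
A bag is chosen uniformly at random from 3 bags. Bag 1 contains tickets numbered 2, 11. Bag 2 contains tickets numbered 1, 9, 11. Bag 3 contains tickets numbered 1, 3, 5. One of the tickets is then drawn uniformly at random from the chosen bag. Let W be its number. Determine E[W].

11/2

E[W | bag 1] = (2+11)/2 = 13/2.
E[W | bag 2] = (1+9+11)/3 = 7.
E[W | bag 3] = (1+3+5)/3 = 3.
E[W] = (1/3)·(13/2) + (1/3)·(7) + (1/3)·(3) = 11/2.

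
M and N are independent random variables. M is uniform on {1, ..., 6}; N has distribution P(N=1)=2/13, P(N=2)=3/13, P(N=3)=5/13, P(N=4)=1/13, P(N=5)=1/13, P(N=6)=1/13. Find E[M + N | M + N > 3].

482/71

P(M + N > 3) = 71/78.
Summing (M+N)·P(x,y) over outcomes with M + N > 3 gives 241/39.
E[M + N | M + N > 3] = (241/39) / (71/78) = 482/71.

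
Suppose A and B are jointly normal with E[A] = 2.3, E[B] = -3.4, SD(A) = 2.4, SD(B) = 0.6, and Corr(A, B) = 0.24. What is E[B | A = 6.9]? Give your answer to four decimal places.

-3.1240

E[B | A=x] = μ_B + ρ(σ_B/σ_A)(x − μ_A) for jointly normal variables.
E[B | A=6.9] = -3.4 + (0.24)·(0.6/2.4)·(6.9 − (2.3)) = -3.4 + (0.06)·(4.6) = -3.1240.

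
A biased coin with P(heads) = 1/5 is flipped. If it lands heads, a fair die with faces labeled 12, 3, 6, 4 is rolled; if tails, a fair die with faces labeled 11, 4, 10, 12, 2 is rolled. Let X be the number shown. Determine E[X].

749/100

E[X | heads] = (12+3+6+4)/4 = 25/4.
E[X | tails] = (11+4+10+12+2)/5 = 39/5.
By the law of total expectation,
E[X] = (1/5)·(25/4) + (4/5)·(39/5) = 749/100.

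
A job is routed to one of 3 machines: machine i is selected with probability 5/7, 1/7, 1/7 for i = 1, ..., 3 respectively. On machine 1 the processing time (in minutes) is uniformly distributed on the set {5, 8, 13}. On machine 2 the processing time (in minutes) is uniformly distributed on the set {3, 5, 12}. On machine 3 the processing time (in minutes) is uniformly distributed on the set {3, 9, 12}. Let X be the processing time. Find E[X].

E[X | machine 1] = (5+8+13)/3 = 26/3.
E[X | machine 2] = (3+5+12)/3 = 20/3.
E[X | machine 3] = (3+9+12)/3 = 8.
E[X] = (5/7)·(26/3) + (1/7)·(20/3) + (1/7)·(8) = 58/7.

58/7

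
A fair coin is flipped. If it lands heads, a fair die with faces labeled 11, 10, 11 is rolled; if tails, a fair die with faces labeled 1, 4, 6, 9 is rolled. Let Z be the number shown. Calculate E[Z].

E[Z | heads] = (11+10+11)/3 = 32/3.
E[Z | tails] = (1+4+6+9)/4 = 5.
By the law of total expectation,
E[Z] = (1/2)·(32/3) + (1/2)·(5) = 47/6.

47/6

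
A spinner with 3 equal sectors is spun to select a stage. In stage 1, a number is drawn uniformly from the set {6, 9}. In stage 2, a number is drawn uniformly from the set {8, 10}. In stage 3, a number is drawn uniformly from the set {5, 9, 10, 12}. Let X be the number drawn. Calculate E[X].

17/2

E[X | stage 1] = (6+9)/2 = 15/2.
E[X | stage 2] = (8+10)/2 = 9.
E[X | stage 3] = (5+9+10+12)/4 = 9.
By the law of total expectation,
E[X] = (1/3)·(15/2) + (1/3)·(9) + (1/3)·(9) = 17/2.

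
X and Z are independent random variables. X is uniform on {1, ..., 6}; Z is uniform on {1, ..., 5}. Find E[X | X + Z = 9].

5

Outcomes with X + Z = 9: (4,5), (5,4), (6,3), each with probability 1/30.
E[X | X + Z = 9] = (4 + 5 + 6) / 3 = 5.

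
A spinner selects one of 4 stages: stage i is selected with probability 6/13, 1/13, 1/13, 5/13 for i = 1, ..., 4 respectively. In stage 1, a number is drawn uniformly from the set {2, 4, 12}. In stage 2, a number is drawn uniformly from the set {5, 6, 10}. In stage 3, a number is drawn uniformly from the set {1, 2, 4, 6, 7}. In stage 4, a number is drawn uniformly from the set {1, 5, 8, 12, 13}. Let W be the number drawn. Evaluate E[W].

E[W | stage 1] = (2+4+12)/3 = 6.
E[W | stage 2] = (5+6+10)/3 = 7.
E[W | stage 3] = (1+2+4+6+7)/5 = 4.
E[W | stage 4] = (1+5+8+12+13)/5 = 39/5.
E[W] = (6/13)·(6) + (1/13)·(7) + (1/13)·(4) + (5/13)·(39/5) = 86/13.

86/13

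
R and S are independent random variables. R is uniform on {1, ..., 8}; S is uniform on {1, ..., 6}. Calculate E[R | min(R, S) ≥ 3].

11/2

P(min(R, S) ≥ 3) = 1/2.
Summing R·P(x,y) over outcomes with min(R, S) ≥ 3 gives 11/4.
E[R | min(R, S) ≥ 3] = (11/4) / (1/2) = 11/2.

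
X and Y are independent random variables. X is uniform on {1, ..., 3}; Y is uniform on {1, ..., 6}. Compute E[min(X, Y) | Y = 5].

Outcomes with Y = 5: (1,5), (2,5), (3,5), each with probability 1/18.
E[min(X, Y) | Y = 5] = (1 + 2 + 3) / 3 = 2.

2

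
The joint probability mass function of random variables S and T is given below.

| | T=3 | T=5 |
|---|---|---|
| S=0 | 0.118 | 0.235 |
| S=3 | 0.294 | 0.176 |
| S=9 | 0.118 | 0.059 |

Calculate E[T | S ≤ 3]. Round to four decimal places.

P(S ≤ 3) = 0.823.
Summing T·P(S=x,T=y) over the conditioning event gives 3.291.
E[T | S ≤ 3] = (3.291) / (0.823) = 3.9988.

3.9988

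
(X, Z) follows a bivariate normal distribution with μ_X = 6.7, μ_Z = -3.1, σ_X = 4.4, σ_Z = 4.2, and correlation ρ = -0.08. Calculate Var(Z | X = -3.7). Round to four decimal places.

For a bivariate normal, Var(Z | X=x) = σ_Z²(1 − ρ²).
Var(Z | X=-3.7) = (4.2)²·(1 − (-0.08)²) = 17.64·0.9936 = 17.5271.

17.5271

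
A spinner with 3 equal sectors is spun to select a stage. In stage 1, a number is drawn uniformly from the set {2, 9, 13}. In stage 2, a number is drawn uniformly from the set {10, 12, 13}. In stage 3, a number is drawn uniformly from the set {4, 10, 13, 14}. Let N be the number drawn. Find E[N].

E[N | stage 1] = (2+9+13)/3 = 8.
E[N | stage 2] = (10+12+13)/3 = 35/3.
E[N | stage 3] = (4+10+13+14)/4 = 41/4.
E[N] = (1/3)·(8) + (1/3)·(35/3) + (1/3)·(41/4) = 359/36.

359/36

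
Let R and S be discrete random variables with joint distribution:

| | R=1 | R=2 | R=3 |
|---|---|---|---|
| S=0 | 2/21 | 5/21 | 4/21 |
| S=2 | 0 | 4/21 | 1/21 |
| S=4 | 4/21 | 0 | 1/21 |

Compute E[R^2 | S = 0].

58/11

P(S = 0) = 11/21.
Summing R^2·P(R=x,S=y) over the conditioning event gives 58/21.
E[R^2 | S = 0] = (58/21) / (11/21) = 58/11.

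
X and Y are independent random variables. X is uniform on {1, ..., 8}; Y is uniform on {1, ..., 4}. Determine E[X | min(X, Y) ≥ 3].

11/2

P(min(X, Y) ≥ 3) = 3/8.
Summing X·P(x,y) over outcomes with min(X, Y) ≥ 3 gives 33/16.
E[X | min(X, Y) ≥ 3] = (33/16) / (3/8) = 11/2.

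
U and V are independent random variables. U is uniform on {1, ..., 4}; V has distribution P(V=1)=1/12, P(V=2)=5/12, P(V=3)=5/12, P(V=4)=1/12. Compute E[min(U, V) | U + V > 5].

49/18

P(U + V > 5) = 3/8.
Summing min(U,V)·P(x,y) over outcomes with U + V > 5 gives 49/48.
E[min(U, V) | U + V > 5] = (49/48) / (3/8) = 49/18.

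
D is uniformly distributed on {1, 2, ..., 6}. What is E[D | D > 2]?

Given D > 2, D is equally likely to be any of {3, 4, 5, 6}.
E[D | D > 2] = (3 + 4 + 5 + 6) / 4 = 9/2.

9/2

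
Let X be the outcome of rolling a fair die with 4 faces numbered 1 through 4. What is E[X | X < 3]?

Given X < 3, X is equally likely to be any of {1, 2}.
E[X | X < 3] = (1 + 2) / 2 = 3/2.

3/2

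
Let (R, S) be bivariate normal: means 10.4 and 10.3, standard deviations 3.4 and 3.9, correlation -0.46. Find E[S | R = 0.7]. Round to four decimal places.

15.4182

E[S | R=x] = μ_S + ρ(σ_S/σ_R)(x − μ_R) for jointly normal variables.
E[S | R=0.7] = 10.3 + (-0.46)·(3.9/3.4)·(0.7 − (10.4)) = 10.3 + (-0.52765)·(-9.7) = 15.4182.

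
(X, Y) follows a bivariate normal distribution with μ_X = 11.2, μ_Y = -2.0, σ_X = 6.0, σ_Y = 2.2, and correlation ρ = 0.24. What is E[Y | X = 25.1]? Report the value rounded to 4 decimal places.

For a bivariate normal, E[Y | X=x] = μ_Y + ρ·(σ_Y/σ_X)·(x − μ_X).
E[Y | X=25.1] = -2.0 + (0.24)·(2.2/6.0)·(25.1 − (11.2)) = -2.0 + (0.088)·(13.9) = -0.7768.

-0.7768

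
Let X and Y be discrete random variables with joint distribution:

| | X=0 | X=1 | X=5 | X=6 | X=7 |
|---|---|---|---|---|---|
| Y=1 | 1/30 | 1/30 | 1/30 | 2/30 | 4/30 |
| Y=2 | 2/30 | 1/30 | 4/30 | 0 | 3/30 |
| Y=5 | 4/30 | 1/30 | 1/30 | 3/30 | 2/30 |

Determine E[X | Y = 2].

21/5

P(Y = 2) = 1/3.
Σ X·P over the event = 0·(2/30) + 1·(1/30) + 5·(4/30) + 7·(3/30) = 7/5.
E[X | Y = 2] = (7/5) / (1/3) = 21/5.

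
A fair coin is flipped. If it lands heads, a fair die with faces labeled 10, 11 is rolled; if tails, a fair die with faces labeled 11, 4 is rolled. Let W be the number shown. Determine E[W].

E[W | heads] = (10+11)/2 = 21/2.
E[W | tails] = (11+4)/2 = 15/2.
E[W] = (1/2)·(21/2) + (1/2)·(15/2) = 9.

9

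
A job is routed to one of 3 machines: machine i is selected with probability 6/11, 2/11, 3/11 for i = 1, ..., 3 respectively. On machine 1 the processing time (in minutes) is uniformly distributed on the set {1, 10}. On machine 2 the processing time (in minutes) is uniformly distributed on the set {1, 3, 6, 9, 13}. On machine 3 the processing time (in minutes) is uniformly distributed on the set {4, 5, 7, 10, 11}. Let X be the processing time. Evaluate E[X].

68/11

E[X | machine 1] = (1+10)/2 = 11/2.
E[X | machine 2] = (1+3+6+9+13)/5 = 32/5.
E[X | machine 3] = (4+5+7+10+11)/5 = 37/5.
By the law of total expectation,
E[X] = (6/11)·(11/2) + (2/11)·(32/5) + (3/11)·(37/5) = 68/11.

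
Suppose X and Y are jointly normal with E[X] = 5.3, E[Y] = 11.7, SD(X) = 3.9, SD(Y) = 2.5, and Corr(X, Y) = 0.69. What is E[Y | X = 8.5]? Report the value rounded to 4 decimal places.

13.1154

For a bivariate normal, E[Y | X=x] = μ_Y + ρ·(σ_Y/σ_X)·(x − μ_X).
E[Y | X=8.5] = 11.7 + (0.69)·(2.5/3.9)·(8.5 − (5.3)) = 11.7 + (0.44231)·(3.2) = 13.1154.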